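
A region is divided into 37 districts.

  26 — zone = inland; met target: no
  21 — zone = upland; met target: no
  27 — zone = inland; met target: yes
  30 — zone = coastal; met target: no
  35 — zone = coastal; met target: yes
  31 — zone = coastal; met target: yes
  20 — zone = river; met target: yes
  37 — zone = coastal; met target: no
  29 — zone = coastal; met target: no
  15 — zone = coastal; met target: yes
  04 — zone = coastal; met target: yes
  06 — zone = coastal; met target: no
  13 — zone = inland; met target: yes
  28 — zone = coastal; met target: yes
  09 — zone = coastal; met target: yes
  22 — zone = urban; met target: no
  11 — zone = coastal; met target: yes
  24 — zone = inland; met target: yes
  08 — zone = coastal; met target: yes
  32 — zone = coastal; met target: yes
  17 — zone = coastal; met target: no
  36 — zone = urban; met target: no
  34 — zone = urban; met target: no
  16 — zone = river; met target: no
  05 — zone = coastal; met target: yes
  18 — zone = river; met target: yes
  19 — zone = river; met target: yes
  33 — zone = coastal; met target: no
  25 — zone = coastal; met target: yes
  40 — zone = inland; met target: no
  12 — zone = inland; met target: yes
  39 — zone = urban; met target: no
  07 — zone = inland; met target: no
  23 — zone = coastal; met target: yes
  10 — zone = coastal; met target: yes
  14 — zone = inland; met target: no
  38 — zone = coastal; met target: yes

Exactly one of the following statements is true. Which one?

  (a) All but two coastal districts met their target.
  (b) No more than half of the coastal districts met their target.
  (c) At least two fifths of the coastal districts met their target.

(c)

|A| = 20, |A ∩ B| = 14, |A ∖ B| = 6.
(a) requires |A ∖ B| = 2: false.
(b) requires |A ∩ B| ≤ |A ∖ B|: false.
(c) requires |A ∩ B| / |A| ≥ 2/5: true.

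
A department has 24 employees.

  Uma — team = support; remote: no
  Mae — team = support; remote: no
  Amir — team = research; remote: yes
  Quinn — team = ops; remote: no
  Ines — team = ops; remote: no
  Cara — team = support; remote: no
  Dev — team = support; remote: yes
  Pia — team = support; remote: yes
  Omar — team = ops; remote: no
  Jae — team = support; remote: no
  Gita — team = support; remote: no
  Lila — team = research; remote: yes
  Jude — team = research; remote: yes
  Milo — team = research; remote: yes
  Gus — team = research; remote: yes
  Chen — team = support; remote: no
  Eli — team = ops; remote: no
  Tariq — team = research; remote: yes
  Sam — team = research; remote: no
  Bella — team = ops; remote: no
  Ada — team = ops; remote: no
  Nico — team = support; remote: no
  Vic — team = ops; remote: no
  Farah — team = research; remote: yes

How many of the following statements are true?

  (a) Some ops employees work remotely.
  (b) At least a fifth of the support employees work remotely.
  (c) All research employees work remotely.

1

(a) ops: |A| = 7, |A ∩ B| = 0; needs A ∩ B ≠ ∅ (|A ∩ B| ≥ 1) — false.
(b) support: |A| = 9, |A ∩ B| = 2; needs |A ∩ B| / |A| ≥ 1/5 — true.
(c) research: |A| = 8, |A ∩ B| = 7; needs A ⊆ B, i.e. every element of A is in B (|A ∖ B| = 0) — false.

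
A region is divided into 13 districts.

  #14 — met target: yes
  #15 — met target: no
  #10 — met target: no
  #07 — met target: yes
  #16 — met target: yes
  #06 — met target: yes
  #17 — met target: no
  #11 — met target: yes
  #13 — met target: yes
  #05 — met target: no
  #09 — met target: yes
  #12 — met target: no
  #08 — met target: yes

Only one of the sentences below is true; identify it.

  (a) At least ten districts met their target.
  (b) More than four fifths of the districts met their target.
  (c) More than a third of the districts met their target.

|A| = 13, |A ∩ B| = 8, |A ∖ B| = 5.
(a) requires |A ∩ B| ≥ 10: false.
(b) requires |A ∩ B| / |A| > 4/5: false.
(c) requires |A ∩ B| / |A| > 1/3: true.

(c)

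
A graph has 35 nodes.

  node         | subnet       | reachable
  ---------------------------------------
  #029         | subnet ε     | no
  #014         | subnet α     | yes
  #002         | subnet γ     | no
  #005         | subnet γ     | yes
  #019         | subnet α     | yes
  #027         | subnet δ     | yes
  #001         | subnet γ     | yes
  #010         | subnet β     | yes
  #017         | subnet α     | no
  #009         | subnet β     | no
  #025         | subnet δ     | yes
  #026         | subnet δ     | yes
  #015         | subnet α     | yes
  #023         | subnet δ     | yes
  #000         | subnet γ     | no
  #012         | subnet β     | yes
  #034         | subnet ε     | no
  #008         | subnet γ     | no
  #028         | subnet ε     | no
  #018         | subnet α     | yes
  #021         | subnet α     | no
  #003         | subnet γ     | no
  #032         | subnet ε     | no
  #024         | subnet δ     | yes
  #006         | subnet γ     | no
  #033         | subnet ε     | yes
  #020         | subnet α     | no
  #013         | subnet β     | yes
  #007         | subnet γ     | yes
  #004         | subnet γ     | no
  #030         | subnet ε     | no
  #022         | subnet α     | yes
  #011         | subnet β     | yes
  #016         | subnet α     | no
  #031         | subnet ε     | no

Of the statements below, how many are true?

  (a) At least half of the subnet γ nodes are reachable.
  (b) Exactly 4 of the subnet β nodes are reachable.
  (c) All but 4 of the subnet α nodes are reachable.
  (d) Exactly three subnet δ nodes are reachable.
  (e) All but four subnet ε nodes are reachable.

2

(a) subnet γ: |A| = 9, |A ∩ B| = 3; needs |A ∩ B| ≥ |A ∖ B| — false.
(b) subnet β: |A| = 5, |A ∩ B| = 4; needs |A ∩ B| = 4 — true.
(c) subnet α: |A| = 9, |A ∩ B| = 5; needs |A ∖ B| = 4 — true.
(d) subnet δ: |A| = 5, |A ∩ B| = 5; needs |A ∩ B| = 3 — false.
(e) subnet ε: |A| = 7, |A ∩ B| = 1; needs |A ∖ B| = 4 — false.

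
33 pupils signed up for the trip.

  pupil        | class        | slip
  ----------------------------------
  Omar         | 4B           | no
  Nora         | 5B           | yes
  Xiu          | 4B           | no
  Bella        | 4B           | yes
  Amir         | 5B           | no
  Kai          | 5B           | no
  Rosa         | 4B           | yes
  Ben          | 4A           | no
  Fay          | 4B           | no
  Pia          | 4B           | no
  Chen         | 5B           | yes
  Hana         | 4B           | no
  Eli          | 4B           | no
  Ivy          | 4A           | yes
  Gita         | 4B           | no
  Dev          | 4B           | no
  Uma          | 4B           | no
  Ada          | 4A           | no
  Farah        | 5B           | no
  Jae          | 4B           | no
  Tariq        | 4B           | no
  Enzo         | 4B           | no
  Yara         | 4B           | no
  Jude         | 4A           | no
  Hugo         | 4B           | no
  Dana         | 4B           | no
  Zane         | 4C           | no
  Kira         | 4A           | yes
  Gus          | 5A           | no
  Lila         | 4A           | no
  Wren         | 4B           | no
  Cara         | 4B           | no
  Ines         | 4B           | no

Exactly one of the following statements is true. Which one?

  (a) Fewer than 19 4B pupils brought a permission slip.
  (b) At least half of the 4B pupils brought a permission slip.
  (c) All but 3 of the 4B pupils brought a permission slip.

(a)

|A| = 20, |A ∩ B| = 2, |A ∖ B| = 18.
(a) requires |A ∩ B| < 19: true.
(b) requires |A ∩ B| ≥ |A ∖ B|: false.
(c) requires |A ∖ B| = 3: false.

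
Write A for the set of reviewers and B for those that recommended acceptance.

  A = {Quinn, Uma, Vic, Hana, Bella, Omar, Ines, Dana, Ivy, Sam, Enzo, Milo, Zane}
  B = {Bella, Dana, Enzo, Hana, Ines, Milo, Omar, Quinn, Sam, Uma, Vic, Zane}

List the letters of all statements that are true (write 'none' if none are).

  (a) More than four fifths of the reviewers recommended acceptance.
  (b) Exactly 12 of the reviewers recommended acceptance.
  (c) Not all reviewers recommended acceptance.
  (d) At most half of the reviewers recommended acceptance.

|A| = 13, |A ∩ B| = 12, |A ∖ B| = 1.
(a) |A ∩ B| / |A| > 4/5: holds.
(b) |A ∩ B| = 12: holds.
(c) A ⊄ B (|A ∖ B| ≥ 1): holds.
(d) |A ∩ B| ≤ |A ∖ B|: fails.

(a), (b), (c)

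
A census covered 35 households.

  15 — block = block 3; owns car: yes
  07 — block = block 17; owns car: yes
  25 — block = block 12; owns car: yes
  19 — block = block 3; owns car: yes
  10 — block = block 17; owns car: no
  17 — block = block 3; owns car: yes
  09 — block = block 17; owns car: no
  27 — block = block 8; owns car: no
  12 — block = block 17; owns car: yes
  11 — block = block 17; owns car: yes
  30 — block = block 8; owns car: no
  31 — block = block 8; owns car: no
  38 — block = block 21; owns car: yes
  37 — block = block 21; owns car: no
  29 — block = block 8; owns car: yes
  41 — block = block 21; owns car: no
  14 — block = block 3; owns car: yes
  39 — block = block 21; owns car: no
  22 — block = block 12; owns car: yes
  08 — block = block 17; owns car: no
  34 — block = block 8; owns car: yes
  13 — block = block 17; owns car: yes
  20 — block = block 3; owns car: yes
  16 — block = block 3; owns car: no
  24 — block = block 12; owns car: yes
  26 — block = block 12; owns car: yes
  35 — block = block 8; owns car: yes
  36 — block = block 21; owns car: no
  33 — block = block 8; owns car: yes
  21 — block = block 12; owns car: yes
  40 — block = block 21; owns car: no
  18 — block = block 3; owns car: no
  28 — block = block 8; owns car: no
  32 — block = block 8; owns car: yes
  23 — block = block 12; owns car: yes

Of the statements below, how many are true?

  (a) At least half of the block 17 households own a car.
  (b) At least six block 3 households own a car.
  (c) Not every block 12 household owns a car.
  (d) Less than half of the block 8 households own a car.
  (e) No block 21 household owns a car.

1

(a) block 17: |A| = 7, |A ∩ B| = 4; needs |A ∩ B| ≥ |A ∖ B| — true.
(b) block 3: |A| = 7, |A ∩ B| = 5; needs |A ∩ B| ≥ 6 — false.
(c) block 12: |A| = 6, |A ∩ B| = 6; needs A ⊄ B (|A ∖ B| ≥ 1) — false.
(d) block 8: |A| = 9, |A ∩ B| = 5; needs |A ∩ B| < |A ∖ B| — false.
(e) block 21: |A| = 6, |A ∩ B| = 1; needs A ∩ B = ∅ (|A ∩ B| = 0) — false.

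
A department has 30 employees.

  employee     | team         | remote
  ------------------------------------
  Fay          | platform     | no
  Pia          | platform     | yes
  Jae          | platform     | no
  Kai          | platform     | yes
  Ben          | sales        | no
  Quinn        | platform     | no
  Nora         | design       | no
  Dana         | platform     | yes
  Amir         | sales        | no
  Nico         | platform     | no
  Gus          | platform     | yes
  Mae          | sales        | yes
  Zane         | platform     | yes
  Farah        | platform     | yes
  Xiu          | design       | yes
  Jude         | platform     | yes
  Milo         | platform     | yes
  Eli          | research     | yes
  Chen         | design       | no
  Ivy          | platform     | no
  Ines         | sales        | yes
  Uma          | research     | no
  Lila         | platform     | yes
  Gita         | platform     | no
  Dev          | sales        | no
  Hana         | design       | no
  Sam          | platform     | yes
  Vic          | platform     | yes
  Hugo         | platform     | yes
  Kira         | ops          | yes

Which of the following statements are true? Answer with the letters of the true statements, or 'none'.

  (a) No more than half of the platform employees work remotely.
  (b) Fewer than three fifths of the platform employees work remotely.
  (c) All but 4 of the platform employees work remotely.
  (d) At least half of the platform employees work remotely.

(d)

|A| = 18, |A ∩ B| = 12, |A ∖ B| = 6.
(a) |A ∩ B| ≤ |A ∖ B|: fails.
(b) |A ∩ B| / |A| < 3/5: fails.
(c) |A ∖ B| = 4: fails.
(d) |A ∩ B| ≥ |A ∖ B|: holds.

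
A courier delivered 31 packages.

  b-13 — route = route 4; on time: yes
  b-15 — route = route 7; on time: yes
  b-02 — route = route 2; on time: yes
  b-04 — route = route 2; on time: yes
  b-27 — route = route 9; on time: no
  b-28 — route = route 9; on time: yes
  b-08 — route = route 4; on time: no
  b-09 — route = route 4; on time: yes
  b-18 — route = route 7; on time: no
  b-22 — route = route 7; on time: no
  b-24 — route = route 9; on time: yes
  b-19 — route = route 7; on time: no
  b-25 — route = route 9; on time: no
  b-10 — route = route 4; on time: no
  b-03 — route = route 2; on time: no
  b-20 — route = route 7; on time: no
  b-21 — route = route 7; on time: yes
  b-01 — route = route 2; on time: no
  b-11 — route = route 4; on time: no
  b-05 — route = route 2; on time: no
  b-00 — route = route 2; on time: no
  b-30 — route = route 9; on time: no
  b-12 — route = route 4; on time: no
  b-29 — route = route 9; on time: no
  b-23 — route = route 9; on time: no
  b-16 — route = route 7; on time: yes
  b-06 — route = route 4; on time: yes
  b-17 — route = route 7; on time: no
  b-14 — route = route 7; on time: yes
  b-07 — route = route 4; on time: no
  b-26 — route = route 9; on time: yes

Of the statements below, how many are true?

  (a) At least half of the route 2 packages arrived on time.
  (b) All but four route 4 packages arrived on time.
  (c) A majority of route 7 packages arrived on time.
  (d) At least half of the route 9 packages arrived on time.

0

(a) route 2: |A| = 6, |A ∩ B| = 2; needs |A ∩ B| ≥ |A ∖ B| — false.
(b) route 4: |A| = 8, |A ∩ B| = 3; needs |A ∖ B| = 4 — false.
(c) route 7: |A| = 9, |A ∩ B| = 4; needs |A ∩ B| > |A ∖ B| — false.
(d) route 9: |A| = 8, |A ∩ B| = 3; needs |A ∩ B| ≥ |A ∖ B| — false.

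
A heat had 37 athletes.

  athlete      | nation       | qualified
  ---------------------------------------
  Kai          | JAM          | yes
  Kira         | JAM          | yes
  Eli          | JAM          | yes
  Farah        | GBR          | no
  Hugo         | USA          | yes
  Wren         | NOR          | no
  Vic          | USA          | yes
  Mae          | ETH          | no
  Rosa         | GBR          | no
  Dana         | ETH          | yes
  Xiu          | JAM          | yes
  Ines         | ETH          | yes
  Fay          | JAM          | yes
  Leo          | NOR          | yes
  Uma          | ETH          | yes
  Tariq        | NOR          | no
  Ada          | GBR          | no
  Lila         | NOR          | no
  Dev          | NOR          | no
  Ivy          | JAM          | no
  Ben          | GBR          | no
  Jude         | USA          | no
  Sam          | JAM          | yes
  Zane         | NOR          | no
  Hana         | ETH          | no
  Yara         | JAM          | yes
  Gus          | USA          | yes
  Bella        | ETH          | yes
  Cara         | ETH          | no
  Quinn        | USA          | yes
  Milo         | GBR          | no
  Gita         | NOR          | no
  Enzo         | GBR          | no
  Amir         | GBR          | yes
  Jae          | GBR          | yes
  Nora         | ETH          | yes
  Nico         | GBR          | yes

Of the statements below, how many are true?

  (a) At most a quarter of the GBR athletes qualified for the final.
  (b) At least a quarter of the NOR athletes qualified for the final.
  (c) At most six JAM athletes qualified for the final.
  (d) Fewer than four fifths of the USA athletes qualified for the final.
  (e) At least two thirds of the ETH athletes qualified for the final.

0

(a) GBR: |A| = 9, |A ∩ B| = 3; needs |A ∩ B| / |A| ≤ 1/4 — false.
(b) NOR: |A| = 7, |A ∩ B| = 1; needs |A ∩ B| / |A| ≥ 1/4 — false.
(c) JAM: |A| = 8, |A ∩ B| = 7; needs |A ∩ B| ≤ 6 — false.
(d) USA: |A| = 5, |A ∩ B| = 4; needs |A ∩ B| / |A| < 4/5 — false.
(e) ETH: |A| = 8, |A ∩ B| = 5; needs |A ∩ B| / |A| ≥ 2/3 — false.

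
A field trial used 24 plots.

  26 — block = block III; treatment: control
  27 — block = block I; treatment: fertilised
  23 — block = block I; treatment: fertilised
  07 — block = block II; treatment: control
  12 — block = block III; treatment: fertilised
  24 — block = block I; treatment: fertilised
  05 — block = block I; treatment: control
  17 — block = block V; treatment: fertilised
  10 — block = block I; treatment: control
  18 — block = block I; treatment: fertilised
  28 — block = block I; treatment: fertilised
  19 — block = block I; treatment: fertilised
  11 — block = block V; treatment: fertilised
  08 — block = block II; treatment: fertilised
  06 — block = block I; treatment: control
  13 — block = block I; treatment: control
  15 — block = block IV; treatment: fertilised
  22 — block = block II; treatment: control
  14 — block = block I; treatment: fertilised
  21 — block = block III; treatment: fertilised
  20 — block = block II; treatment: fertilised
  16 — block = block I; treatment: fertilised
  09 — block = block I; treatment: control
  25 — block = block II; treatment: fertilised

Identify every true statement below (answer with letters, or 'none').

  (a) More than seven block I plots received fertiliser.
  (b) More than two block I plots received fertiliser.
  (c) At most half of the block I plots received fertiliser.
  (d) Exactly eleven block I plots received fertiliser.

|A| = 13, |A ∩ B| = 8, |A ∖ B| = 5.
(a) |A ∩ B| > 7: holds.
(b) |A ∩ B| > 2: holds.
(c) |A ∩ B| ≤ |A ∖ B|: fails.
(d) |A ∩ B| = 11: fails.

(a), (b)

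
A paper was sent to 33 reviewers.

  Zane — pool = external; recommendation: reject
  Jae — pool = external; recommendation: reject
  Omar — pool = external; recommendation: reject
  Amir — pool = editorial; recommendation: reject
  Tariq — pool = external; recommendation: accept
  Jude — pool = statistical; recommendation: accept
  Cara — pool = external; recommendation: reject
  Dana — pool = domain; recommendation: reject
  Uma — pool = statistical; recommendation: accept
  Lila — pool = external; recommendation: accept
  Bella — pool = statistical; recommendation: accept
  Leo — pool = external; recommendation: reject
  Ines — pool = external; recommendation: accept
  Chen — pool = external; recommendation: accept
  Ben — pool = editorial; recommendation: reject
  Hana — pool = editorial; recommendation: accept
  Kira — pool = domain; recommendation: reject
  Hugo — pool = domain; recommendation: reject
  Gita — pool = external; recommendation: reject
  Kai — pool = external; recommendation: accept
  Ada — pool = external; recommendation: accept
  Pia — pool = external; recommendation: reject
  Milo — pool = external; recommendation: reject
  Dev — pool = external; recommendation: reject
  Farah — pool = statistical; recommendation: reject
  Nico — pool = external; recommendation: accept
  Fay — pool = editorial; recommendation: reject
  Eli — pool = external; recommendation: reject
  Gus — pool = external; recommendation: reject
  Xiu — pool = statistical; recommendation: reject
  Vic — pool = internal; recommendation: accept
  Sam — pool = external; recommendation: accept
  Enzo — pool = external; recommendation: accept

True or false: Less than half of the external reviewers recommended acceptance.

True

'Less than half of the external reviewers recommended acceptance' holds iff |A ∩ B| < |A ∖ B|.
|A| = 20, |A ∩ B| = 9, |A ∖ B| = 11.
9 < 11, so the statement is true.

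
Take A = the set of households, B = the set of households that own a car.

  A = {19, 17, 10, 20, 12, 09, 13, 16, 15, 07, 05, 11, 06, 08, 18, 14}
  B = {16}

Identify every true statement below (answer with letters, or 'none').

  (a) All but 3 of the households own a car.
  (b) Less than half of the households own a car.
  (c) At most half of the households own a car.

|A| = 16, |A ∩ B| = 1, |A ∖ B| = 15.
(a) |A ∖ B| = 3: fails.
(b) |A ∩ B| < |A ∖ B|: holds.
(c) |A ∩ B| ≤ |A ∖ B|: holds.

(b), (c)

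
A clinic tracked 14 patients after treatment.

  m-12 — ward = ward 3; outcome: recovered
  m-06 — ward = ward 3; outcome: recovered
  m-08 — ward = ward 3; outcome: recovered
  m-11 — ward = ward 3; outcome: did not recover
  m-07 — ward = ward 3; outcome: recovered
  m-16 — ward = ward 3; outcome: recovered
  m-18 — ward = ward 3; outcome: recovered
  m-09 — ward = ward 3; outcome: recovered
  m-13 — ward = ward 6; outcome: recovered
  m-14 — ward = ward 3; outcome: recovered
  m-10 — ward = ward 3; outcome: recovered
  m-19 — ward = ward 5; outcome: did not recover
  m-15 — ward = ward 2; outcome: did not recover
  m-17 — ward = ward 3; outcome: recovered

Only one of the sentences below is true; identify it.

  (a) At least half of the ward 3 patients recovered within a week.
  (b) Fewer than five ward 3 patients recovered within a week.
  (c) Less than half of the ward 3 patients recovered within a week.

(a)

|A| = 11, |A ∩ B| = 10, |A ∖ B| = 1.
(a) requires |A ∩ B| ≥ |A ∖ B|: true.
(b) requires |A ∩ B| < 5: false.
(c) requires |A ∩ B| < |A ∖ B|: false.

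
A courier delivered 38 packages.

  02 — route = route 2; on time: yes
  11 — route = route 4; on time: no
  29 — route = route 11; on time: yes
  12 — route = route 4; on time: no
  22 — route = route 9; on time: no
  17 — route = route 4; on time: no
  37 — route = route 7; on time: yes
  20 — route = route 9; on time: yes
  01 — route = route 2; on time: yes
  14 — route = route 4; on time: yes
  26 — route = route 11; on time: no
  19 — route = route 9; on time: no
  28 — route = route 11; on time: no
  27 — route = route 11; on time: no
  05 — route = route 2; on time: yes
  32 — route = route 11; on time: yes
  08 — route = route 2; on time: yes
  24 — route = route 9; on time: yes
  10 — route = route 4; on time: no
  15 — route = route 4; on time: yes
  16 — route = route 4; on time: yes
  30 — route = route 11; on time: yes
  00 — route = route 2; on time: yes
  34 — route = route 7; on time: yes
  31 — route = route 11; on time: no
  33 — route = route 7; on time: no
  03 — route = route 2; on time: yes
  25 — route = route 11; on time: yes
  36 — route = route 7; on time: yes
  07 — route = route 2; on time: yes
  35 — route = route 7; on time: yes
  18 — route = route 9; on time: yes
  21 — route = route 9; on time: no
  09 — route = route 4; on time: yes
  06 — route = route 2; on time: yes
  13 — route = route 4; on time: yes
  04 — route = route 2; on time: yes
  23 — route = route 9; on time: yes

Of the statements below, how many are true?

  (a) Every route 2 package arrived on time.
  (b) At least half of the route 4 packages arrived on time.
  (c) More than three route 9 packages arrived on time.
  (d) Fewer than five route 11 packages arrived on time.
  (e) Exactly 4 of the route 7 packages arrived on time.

(a) route 2: |A| = 9, |A ∩ B| = 9; needs A ⊆ B, i.e. every element of A is in B (|A ∖ B| = 0) — true.
(b) route 4: |A| = 9, |A ∩ B| = 5; needs |A ∩ B| ≥ |A ∖ B| — true.
(c) route 9: |A| = 7, |A ∩ B| = 4; needs |A ∩ B| > 3 — true.
(d) route 11: |A| = 8, |A ∩ B| = 4; needs |A ∩ B| < 5 — true.
(e) route 7: |A| = 5, |A ∩ B| = 4; needs |A ∩ B| = 4 — true.

5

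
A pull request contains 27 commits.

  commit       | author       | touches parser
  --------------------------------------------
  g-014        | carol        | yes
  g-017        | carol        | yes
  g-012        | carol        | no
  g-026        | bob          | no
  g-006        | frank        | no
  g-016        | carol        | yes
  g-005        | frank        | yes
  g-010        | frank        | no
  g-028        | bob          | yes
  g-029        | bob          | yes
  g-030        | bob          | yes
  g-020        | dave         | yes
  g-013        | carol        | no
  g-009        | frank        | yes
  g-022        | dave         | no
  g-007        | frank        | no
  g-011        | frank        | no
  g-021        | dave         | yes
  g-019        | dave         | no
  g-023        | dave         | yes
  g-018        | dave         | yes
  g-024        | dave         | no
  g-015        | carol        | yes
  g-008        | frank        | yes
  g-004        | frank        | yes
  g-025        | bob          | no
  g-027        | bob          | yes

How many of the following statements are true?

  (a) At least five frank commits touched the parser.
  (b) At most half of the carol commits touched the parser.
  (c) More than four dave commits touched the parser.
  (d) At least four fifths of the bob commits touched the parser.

0

(a) frank: |A| = 8, |A ∩ B| = 4; needs |A ∩ B| ≥ 5 — false.
(b) carol: |A| = 6, |A ∩ B| = 4; needs |A ∩ B| ≤ |A ∖ B| — false.
(c) dave: |A| = 7, |A ∩ B| = 4; needs |A ∩ B| > 4 — false.
(d) bob: |A| = 6, |A ∩ B| = 4; needs |A ∩ B| / |A| ≥ 4/5 — false.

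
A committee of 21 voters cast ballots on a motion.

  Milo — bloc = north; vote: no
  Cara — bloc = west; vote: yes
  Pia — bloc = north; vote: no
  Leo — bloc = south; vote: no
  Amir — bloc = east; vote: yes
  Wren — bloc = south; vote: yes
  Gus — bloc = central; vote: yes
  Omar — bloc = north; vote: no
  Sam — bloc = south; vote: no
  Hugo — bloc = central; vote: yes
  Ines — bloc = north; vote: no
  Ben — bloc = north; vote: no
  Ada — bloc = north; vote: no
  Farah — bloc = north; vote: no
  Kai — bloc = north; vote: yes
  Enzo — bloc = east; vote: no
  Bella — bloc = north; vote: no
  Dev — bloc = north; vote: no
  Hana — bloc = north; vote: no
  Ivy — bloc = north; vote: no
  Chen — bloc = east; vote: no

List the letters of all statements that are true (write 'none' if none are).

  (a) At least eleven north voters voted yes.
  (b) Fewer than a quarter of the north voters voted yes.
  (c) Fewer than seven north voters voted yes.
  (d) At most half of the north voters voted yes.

(b), (c), (d)

|A| = 12, |A ∩ B| = 1, |A ∖ B| = 11.
(a) |A ∩ B| ≥ 11: fails.
(b) |A ∩ B| / |A| < 1/4: holds.
(c) |A ∩ B| < 7: holds.
(d) |A ∩ B| ≤ |A ∖ B|: holds.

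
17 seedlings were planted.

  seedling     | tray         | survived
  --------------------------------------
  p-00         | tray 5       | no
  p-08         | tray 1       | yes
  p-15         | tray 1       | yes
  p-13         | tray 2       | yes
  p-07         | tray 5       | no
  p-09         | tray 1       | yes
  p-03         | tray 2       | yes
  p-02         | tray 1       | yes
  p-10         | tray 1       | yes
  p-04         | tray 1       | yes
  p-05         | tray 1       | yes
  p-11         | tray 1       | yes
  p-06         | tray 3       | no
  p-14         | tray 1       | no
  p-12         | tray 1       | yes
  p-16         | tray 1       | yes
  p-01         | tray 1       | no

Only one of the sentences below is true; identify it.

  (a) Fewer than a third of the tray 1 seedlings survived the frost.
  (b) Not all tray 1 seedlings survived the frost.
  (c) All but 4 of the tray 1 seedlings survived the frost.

(b)

|A| = 12, |A ∩ B| = 10, |A ∖ B| = 2.
(a) requires |A ∩ B| / |A| < 1/3: false.
(b) requires A ⊄ B (|A ∖ B| ≥ 1): true.
(c) requires |A ∖ B| = 4: false.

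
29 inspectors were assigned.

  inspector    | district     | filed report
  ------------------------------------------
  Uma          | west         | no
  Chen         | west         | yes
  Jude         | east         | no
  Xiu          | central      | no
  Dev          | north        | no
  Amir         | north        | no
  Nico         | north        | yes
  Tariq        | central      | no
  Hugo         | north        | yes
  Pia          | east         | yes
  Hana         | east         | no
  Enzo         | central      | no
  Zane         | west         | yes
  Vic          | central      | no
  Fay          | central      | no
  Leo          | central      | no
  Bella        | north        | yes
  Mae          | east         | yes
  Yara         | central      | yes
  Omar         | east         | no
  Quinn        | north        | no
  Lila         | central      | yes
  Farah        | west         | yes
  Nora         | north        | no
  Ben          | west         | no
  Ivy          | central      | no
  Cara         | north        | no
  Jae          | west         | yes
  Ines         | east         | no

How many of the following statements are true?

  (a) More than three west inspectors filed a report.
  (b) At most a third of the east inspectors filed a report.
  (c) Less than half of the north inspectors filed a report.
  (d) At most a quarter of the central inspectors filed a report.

4

(a) west: |A| = 6, |A ∩ B| = 4; needs |A ∩ B| > 3 — true.
(b) east: |A| = 6, |A ∩ B| = 2; needs |A ∩ B| / |A| ≤ 1/3 — true.
(c) north: |A| = 8, |A ∩ B| = 3; needs |A ∩ B| < |A ∖ B| — true.
(d) central: |A| = 9, |A ∩ B| = 2; needs |A ∩ B| / |A| ≤ 1/4 — true.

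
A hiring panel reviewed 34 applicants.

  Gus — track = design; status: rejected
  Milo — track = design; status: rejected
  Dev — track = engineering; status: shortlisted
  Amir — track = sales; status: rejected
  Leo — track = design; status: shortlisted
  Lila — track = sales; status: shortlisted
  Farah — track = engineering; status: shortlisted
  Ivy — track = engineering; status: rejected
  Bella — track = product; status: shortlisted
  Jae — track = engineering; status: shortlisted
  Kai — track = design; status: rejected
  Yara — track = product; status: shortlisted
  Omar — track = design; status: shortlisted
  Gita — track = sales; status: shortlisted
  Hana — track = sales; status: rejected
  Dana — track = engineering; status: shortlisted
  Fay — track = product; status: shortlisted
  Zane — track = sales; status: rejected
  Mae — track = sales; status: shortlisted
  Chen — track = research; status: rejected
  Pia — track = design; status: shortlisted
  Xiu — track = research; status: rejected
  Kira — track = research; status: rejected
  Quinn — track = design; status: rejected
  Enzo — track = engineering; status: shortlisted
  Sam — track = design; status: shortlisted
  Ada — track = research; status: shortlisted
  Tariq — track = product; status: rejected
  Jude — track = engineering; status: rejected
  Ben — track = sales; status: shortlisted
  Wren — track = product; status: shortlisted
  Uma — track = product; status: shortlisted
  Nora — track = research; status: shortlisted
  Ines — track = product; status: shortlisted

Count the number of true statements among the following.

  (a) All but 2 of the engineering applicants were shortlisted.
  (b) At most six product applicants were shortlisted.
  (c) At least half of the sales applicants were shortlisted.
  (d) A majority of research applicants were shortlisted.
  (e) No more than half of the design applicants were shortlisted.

4

(a) engineering: |A| = 7, |A ∩ B| = 5; needs |A ∖ B| = 2 — true.
(b) product: |A| = 7, |A ∩ B| = 6; needs |A ∩ B| ≤ 6 — true.
(c) sales: |A| = 7, |A ∩ B| = 4; needs |A ∩ B| ≥ |A ∖ B| — true.
(d) research: |A| = 5, |A ∩ B| = 2; needs |A ∩ B| > |A ∖ B| — false.
(e) design: |A| = 8, |A ∩ B| = 4; needs |A ∩ B| ≤ |A ∖ B| — true.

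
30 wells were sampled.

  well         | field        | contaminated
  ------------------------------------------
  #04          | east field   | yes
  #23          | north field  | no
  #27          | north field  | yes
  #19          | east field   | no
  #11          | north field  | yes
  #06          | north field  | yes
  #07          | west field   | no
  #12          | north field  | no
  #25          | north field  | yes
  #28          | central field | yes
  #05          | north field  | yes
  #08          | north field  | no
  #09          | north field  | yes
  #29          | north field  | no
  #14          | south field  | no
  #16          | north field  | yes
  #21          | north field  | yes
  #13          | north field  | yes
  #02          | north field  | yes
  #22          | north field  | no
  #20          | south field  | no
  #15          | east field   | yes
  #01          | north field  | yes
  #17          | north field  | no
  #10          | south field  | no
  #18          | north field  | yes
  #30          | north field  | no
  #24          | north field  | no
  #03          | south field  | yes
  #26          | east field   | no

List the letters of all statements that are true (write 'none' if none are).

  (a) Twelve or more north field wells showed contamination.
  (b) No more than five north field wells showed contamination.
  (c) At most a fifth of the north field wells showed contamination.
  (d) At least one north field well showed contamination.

(a), (d)

|A| = 20, |A ∩ B| = 12, |A ∖ B| = 8.
(a) |A ∩ B| ≥ 12: holds.
(b) |A ∩ B| ≤ 5: fails.
(c) |A ∩ B| / |A| ≤ 1/5: fails.
(d) A ∩ B ≠ ∅ (|A ∩ B| ≥ 1): holds.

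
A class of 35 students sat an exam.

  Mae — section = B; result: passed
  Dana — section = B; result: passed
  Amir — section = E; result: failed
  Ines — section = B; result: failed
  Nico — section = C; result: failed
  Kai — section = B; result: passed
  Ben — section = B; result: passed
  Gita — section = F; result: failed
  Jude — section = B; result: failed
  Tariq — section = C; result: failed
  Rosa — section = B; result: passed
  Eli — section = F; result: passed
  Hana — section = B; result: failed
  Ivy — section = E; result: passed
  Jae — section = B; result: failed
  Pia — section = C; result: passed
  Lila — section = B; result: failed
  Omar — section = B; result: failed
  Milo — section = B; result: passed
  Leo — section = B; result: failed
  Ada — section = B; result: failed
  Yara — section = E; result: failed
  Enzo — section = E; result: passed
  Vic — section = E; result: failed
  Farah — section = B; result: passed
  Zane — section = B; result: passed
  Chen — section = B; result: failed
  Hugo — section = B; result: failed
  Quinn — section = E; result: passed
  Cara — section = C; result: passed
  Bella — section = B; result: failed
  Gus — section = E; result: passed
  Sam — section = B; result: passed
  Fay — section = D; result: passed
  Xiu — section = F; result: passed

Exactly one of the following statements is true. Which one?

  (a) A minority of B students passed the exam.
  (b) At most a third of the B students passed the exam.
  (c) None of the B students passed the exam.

|A| = 20, |A ∩ B| = 9, |A ∖ B| = 11.
(a) requires |A ∩ B| < |A ∖ B|: true.
(b) requires |A ∩ B| / |A| ≤ 1/3: false.
(c) requires A ∩ B = ∅ (|A ∩ B| = 0): false.

(a)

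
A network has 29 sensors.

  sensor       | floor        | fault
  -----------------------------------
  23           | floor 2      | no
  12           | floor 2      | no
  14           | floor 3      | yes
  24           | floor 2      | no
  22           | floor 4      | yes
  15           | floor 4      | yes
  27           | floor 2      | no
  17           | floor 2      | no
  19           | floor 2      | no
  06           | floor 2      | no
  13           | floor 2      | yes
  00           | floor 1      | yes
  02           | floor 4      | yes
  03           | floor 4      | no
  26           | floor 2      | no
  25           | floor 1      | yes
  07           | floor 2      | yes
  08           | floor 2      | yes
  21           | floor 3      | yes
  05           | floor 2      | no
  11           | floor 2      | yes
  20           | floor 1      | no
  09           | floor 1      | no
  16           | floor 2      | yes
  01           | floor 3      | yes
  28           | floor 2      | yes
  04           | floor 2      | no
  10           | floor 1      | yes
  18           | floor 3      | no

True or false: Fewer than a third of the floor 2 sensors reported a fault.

False

'Fewer than a third of the floor 2 sensors reported a fault' holds iff |A ∩ B| / |A| < 1/3.
|A| = 16, |A ∩ B| = 6, |A ∖ B| = 10.
|A ∩ B|/|A| = 6/16, so the statement is false.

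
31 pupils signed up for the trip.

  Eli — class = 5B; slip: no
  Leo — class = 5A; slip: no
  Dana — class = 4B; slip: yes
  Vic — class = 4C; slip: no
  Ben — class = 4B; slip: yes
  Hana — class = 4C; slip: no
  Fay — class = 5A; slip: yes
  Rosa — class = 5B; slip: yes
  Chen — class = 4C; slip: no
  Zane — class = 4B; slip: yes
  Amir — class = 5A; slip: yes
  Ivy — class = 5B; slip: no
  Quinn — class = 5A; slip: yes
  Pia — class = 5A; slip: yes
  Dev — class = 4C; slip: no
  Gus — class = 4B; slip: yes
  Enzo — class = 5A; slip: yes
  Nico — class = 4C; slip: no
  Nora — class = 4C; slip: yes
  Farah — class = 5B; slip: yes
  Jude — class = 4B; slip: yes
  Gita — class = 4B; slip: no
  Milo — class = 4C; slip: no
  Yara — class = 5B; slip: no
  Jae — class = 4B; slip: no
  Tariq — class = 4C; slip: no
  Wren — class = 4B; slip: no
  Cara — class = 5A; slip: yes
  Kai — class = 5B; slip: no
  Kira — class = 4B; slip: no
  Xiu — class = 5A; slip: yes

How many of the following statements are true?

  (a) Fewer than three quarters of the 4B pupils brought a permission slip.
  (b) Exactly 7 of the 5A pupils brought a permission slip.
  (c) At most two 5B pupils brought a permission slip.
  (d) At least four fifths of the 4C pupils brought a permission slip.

3

(a) 4B: |A| = 9, |A ∩ B| = 5; needs |A ∩ B| / |A| < 3/4 — true.
(b) 5A: |A| = 8, |A ∩ B| = 7; needs |A ∩ B| = 7 — true.
(c) 5B: |A| = 6, |A ∩ B| = 2; needs |A ∩ B| ≤ 2 — true.
(d) 4C: |A| = 8, |A ∩ B| = 1; needs |A ∩ B| / |A| ≥ 4/5 — false.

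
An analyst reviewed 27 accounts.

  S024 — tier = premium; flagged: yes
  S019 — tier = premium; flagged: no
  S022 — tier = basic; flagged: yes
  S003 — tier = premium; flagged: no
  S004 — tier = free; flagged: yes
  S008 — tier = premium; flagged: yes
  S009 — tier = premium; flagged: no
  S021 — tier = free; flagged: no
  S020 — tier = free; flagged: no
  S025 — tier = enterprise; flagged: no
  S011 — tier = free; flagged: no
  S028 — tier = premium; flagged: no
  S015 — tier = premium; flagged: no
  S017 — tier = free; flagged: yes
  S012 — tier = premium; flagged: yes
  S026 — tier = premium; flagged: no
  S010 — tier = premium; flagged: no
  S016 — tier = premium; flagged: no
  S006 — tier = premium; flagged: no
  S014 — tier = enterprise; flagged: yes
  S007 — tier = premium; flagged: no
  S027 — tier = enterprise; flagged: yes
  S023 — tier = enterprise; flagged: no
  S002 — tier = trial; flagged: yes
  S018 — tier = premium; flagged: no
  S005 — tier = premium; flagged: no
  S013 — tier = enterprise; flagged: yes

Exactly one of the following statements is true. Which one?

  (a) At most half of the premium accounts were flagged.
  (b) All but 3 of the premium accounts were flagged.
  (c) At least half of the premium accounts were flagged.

|A| = 15, |A ∩ B| = 3, |A ∖ B| = 12.
(a) requires |A ∩ B| ≤ |A ∖ B|: true.
(b) requires |A ∖ B| = 3: false.
(c) requires |A ∩ B| ≥ |A ∖ B|: false.

(a)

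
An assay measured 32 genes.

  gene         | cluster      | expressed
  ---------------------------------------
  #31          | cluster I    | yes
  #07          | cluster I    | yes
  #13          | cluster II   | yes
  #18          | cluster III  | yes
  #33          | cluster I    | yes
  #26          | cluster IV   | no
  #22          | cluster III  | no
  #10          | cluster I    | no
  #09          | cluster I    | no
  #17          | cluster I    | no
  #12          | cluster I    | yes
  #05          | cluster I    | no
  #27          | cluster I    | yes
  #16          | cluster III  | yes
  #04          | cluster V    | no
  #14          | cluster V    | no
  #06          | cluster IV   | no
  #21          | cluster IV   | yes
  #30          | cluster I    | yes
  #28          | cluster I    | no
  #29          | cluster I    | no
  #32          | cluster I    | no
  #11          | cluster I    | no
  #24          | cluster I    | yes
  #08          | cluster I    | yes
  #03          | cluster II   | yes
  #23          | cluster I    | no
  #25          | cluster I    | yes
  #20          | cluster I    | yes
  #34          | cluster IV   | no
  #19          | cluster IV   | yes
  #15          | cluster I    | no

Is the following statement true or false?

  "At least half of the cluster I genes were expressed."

'At least half of the cluster I genes were expressed' holds iff |A ∩ B| ≥ |A ∖ B|.
|A| = 20, |A ∩ B| = 10, |A ∖ B| = 10.
10 = 10, so the statement is true.

True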